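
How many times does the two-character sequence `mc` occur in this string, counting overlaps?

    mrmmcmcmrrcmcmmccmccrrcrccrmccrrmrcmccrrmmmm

Sliding a length-2 window over the 44 characters (43 positions):
  position 4–5: mc
  position 6–7: mc
  position 12–13: mc
  position 15–16: mc
  position 18–19: mc
  position 28–29: mc
  position 36–37: mc

7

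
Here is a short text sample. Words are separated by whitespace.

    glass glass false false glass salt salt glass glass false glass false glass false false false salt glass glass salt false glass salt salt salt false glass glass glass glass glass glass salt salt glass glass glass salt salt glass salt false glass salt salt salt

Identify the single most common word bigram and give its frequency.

Bigram frequencies (highest first):
  glass glass: 10
  glass salt: 7
  salt salt: 7
  false glass: 6
  glass false: 4
  salt glass: 4
  … (3 more, each ≤ 3)

"glass glass", 10 times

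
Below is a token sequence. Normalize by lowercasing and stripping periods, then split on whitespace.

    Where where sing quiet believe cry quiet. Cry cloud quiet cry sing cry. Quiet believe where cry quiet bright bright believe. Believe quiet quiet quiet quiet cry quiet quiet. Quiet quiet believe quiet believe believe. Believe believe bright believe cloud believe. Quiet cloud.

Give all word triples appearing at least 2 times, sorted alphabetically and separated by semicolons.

believe believe believe; quiet quiet quiet

Trigram counts meeting the condition (at least 2 times):
  believe believe believe: 2
  quiet quiet quiet: 4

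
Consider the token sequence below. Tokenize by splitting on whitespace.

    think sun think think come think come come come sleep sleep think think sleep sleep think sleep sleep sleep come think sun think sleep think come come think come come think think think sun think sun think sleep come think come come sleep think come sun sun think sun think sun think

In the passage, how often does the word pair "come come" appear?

5

Scanning the 51 overlapping bigram windows for "come come":
  position 7–8: come come
  position 8–9: come come
  position 26–27: come come
  position 29–30: come come
  position 41–42: come come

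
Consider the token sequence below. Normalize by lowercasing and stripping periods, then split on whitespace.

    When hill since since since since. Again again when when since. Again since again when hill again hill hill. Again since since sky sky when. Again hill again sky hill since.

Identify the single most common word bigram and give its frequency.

Bigram frequencies (highest first):
  since since: 4
  since again: 3
  hill again: 3
  when hill: 2
  hill since: 2
  again when: 2
  … (12 more, each ≤ 2)

"since since", 4 times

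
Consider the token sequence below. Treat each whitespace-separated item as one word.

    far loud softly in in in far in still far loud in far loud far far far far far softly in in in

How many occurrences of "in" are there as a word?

8

Scanning the 23 tokens for "in":
  position 4: in
  position 5: in
  position 6: in
  position 8: in
  position 12: in
  position 21: in
  position 22: in
  position 23: in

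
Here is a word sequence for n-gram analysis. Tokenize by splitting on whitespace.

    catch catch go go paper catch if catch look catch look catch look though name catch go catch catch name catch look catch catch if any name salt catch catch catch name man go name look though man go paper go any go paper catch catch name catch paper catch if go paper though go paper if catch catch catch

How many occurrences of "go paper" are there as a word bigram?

Scanning the 59 overlapping bigram windows for "go paper":
  position 4–5: go paper
  position 39–40: go paper
  position 43–44: go paper
  position 52–53: go paper
  position 55–56: go paper

5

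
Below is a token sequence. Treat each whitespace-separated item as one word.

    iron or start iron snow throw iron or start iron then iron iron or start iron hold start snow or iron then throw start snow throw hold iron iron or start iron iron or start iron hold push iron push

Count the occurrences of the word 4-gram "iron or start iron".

Scanning the 37 overlapping 4-gram windows for "iron or start iron":
  position 1–4: iron or start iron
  position 7–10: iron or start iron
  position 13–16: iron or start iron
  position 29–32: iron or start iron
  position 33–36: iron or start iron

5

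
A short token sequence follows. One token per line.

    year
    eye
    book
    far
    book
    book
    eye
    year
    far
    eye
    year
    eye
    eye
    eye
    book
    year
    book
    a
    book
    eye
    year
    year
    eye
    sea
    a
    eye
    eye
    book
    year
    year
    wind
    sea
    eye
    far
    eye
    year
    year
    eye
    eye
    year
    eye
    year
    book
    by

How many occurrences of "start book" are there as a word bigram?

Scanning the 43 overlapping bigram windows for "start book":
  (none found)

0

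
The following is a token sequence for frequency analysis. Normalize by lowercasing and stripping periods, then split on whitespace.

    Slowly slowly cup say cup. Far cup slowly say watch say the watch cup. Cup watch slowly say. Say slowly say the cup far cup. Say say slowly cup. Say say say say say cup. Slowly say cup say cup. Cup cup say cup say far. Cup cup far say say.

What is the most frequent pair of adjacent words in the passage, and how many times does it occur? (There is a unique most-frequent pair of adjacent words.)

"say say", 7 times

Bigram frequencies (highest first):
  say say: 7
  cup say: 6
  say cup: 5
  slowly say: 4
  cup cup: 4
  cup far: 3
  … (15 more, each ≤ 3)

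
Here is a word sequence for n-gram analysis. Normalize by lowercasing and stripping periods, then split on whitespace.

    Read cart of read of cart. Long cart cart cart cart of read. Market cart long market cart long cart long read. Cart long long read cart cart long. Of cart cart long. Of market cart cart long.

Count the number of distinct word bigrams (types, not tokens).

15

38 tokens → 37 bigram windows in total.
Repeated bigrams (each contributes count−1 duplicates):
  cart long: 8
  cart cart: 6
  market cart: 3
  read cart: 3
  cart of: 2
  long cart: 2
  long of: 2
  long read: 2
  … (2 more repeated)
22 duplicate windows → 37 − 22 = 15 distinct.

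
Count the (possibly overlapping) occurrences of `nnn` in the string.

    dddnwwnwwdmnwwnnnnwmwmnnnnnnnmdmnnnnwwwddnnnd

Sliding a length-3 window over the 45 characters (43 positions):
  position 15–17: nnn
  position 16–18: nnn
  position 23–25: nnn
  position 24–26: nnn
  position 25–27: nnn
  position 26–28: nnn
  position 27–29: nnn
  position 33–35: nnn
  position 34–36: nnn
  position 42–44: nnn

10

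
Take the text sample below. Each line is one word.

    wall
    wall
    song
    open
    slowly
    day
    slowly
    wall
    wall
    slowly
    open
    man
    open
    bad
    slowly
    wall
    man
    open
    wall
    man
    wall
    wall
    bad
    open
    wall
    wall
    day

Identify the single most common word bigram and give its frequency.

Bigram frequencies (highest first):
  wall wall: 4
  slowly wall: 2
  man open: 2
  wall man: 2
  open wall: 2
  wall song: 1
  … (13 more, each ≤ 1)

"wall wall", 4 times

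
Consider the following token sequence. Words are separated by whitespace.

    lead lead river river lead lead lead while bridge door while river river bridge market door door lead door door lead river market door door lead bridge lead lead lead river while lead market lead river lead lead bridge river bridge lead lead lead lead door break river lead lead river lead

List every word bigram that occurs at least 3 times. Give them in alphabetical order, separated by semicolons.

door door; door lead; lead lead; lead river; river lead

Bigram counts meeting the condition (at least 3 times):
  door door: 3
  door lead: 3
  lead lead: 10
  lead river: 5
  river lead: 4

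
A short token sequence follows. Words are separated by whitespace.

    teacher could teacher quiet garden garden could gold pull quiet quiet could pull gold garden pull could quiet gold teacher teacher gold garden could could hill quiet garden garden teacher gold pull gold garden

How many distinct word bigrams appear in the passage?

34 tokens → 33 bigram windows in total.
Repeated bigrams (each contributes count−1 duplicates):
  gold garden: 3
  garden could: 2
  garden garden: 2
  gold pull: 2
  pull gold: 2
  quiet garden: 2
  teacher gold: 2
8 duplicate windows → 33 − 8 = 25 distinct.

25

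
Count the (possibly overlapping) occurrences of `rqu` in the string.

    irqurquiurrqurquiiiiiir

4

Sliding a length-3 window over the 23 characters (21 positions):
  position 2–4: rqu
  position 5–7: rqu
  position 11–13: rqu
  position 14–16: rqu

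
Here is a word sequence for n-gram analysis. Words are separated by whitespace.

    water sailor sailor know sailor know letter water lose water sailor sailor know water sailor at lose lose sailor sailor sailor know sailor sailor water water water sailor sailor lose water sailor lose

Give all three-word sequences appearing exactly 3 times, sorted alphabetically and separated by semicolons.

sailor sailor know; water sailor sailor

Trigram counts meeting the condition (exactly 3 times):
  sailor sailor know: 3
  water sailor sailor: 3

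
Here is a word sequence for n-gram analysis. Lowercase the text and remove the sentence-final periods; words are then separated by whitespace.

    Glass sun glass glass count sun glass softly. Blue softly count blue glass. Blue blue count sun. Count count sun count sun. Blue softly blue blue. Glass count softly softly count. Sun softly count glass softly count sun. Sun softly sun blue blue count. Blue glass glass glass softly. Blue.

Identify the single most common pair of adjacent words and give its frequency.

"count sun", 6 times

Bigram frequencies (highest first):
  count sun: 6
  softly count: 4
  glass glass: 3
  glass softly: 3
  softly blue: 3
  blue glass: 3
  … (17 more, each ≤ 3)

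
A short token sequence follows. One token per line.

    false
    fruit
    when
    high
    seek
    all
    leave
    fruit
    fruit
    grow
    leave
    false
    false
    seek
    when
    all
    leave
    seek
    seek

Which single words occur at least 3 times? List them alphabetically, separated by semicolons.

Unigram counts meeting the condition (at least 3 times):
  false: 3
  fruit: 3
  leave: 3
  seek: 4

false; fruit; leave; seek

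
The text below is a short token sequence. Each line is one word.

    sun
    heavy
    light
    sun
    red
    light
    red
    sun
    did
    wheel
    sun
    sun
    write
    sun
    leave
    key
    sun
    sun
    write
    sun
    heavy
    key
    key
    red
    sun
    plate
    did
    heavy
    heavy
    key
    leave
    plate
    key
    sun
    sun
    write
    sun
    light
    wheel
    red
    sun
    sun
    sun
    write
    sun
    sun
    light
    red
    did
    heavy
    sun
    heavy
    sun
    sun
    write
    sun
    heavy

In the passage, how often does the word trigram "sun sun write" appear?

5

Scanning the 55 overlapping trigram windows for "sun sun write":
  position 11–13: sun sun write
  position 17–19: sun sun write
  position 34–36: sun sun write
  position 42–44: sun sun write
  position 53–55: sun sun write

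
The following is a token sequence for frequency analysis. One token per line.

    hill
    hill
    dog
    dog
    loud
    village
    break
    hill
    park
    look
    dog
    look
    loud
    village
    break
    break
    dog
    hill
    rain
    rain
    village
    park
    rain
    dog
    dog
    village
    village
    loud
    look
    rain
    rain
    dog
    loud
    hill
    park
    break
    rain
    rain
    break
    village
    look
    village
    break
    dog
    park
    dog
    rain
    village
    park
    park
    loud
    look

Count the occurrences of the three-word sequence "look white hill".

0

Scanning the 50 overlapping trigram windows for "look white hill":
  (none found)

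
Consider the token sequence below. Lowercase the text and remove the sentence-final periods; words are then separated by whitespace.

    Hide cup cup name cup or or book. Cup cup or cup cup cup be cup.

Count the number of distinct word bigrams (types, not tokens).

16 tokens → 15 bigram windows in total.
Repeated bigrams (each contributes count−1 duplicates):
  cup cup: 4
  cup or: 2
4 duplicate windows → 15 − 4 = 11 distinct.

11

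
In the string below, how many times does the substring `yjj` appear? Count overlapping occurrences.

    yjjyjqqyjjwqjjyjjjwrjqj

3

Sliding a length-3 window over the 23 characters (21 positions):
  position 1–3: yjj
  position 8–10: yjj
  position 15–17: yjj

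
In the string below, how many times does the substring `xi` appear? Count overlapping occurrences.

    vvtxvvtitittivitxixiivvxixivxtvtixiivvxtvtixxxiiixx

6

Sliding a length-2 window over the 51 characters (50 positions):
  position 17–18: xi
  position 19–20: xi
  position 24–25: xi
  position 26–27: xi
  position 34–35: xi
  position 46–47: xi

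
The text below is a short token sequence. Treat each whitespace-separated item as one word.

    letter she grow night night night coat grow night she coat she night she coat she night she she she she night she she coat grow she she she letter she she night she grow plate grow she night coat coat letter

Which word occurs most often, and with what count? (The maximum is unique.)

"she", 18 times

Unigram frequencies (highest first):
  she: 18
  night: 9
  coat: 6
  grow: 5
  letter: 3
  plate: 1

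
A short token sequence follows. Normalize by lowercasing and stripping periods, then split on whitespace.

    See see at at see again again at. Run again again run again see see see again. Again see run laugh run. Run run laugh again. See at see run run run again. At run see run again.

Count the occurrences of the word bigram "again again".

3

Scanning the 37 overlapping bigram windows for "again again":
  position 6–7: again again
  position 10–11: again again
  position 17–18: again again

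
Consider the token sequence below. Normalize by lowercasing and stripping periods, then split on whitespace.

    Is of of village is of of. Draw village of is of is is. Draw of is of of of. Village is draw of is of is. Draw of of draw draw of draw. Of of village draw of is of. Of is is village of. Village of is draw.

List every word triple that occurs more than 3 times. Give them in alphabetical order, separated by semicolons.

Trigram counts meeting the condition (more than 3 times):
  is of of: 4
  of is of: 4

is of of; of is of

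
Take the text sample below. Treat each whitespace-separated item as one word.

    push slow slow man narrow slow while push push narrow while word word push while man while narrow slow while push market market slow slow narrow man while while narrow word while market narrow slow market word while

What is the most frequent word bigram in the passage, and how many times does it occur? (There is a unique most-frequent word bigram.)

Bigram frequencies (highest first):
  narrow slow: 3
  slow slow: 2
  slow while: 2
  while push: 2
  man while: 2
  while narrow: 2
  … (23 more, each ≤ 2)

"narrow slow", 3 times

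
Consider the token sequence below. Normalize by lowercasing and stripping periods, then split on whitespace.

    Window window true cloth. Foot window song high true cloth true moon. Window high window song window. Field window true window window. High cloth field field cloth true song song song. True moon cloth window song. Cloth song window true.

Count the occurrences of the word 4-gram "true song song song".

1

Scanning the 37 overlapping 4-gram windows for "true song song song":
  position 28–31: true song song song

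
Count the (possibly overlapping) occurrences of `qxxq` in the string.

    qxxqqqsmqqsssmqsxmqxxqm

2

Sliding a length-4 window over the 23 characters (20 positions):
  position 1–4: qxxq
  position 19–22: qxxq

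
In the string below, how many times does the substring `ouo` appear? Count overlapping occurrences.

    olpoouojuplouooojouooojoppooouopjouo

5

Sliding a length-3 window over the 36 characters (34 positions):
  position 5–7: ouo
  position 12–14: ouo
  position 18–20: ouo
  position 29–31: ouo
  position 34–36: ouo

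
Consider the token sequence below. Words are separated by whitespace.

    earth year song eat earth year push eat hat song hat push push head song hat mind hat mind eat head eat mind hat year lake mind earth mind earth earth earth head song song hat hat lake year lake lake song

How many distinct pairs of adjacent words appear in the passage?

32

42 tokens → 41 bigram windows in total.
Repeated bigrams (each contributes count−1 duplicates):
  song hat: 3
  earth earth: 2
  earth year: 2
  hat mind: 2
  head song: 2
  mind earth: 2
  mind hat: 2
  year lake: 2
9 duplicate windows → 41 − 9 = 32 distinct.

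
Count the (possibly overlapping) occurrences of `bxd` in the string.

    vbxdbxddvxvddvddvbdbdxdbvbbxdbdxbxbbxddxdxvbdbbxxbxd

5

Sliding a length-3 window over the 52 characters (50 positions):
  position 2–4: bxd
  position 5–7: bxd
  position 27–29: bxd
  position 36–38: bxd
  position 50–52: bxd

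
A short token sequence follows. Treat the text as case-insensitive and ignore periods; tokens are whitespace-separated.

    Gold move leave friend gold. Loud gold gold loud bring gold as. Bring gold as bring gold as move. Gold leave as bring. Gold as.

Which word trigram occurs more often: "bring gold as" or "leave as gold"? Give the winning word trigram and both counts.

"bring gold as" (4 vs 0)

"bring gold as": 4 occurrences
"leave as gold": 0 occurrences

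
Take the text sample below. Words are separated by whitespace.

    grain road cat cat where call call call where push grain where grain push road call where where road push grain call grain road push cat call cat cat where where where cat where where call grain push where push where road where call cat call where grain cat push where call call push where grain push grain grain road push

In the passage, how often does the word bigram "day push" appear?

Scanning the 60 overlapping bigram windows for "day push":
  (none found)

0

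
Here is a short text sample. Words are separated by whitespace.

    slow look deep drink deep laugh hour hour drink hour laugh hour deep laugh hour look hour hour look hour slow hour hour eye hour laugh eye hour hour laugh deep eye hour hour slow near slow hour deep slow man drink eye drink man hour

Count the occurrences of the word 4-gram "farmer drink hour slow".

Scanning the 43 overlapping 4-gram windows for "farmer drink hour slow":
  (none found)

0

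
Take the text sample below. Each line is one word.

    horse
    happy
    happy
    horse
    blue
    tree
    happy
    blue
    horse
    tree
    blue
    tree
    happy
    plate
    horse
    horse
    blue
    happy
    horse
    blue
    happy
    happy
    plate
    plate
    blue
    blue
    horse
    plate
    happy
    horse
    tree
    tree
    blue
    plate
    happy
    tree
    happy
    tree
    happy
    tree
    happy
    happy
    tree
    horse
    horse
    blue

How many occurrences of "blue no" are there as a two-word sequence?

0

Scanning the 45 overlapping bigram windows for "blue no":
  (none found)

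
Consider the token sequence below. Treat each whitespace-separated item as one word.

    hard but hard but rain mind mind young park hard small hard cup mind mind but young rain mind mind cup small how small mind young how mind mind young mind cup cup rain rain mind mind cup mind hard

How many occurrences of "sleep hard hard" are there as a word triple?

Scanning the 38 overlapping trigram windows for "sleep hard hard":
  (none found)

0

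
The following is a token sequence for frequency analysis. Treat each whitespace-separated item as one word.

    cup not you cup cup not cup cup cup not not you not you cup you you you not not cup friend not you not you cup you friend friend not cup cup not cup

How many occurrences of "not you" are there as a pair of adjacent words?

Scanning the 34 overlapping bigram windows for "not you":
  position 2–3: not you
  position 11–12: not you
  position 13–14: not you
  position 23–24: not you
  position 25–26: not you

5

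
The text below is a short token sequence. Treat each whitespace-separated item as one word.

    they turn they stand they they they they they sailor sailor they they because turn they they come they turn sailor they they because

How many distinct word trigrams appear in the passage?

18

24 tokens → 22 trigram windows in total.
Repeated trigrams (each contributes count−1 duplicates):
  they they they: 3
  sailor they they: 2
  they they because: 2
4 duplicate windows → 22 − 4 = 18 distinct.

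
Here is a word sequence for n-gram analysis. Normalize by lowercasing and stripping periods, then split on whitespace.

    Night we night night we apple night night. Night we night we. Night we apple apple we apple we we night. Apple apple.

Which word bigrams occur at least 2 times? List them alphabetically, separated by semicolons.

Bigram counts meeting the condition (at least 2 times):
  apple apple: 2
  apple we: 2
  night night: 3
  night we: 5
  we apple: 3
  we night: 4

apple apple; apple we; night night; night we; we apple; we night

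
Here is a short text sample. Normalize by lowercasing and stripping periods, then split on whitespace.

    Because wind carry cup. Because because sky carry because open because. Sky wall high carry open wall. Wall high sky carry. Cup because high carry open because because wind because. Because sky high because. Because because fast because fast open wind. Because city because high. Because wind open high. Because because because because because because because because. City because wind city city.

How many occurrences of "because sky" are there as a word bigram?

Scanning the 61 overlapping bigram windows for "because sky":
  position 6–7: because sky
  position 11–12: because sky
  position 31–32: because sky

3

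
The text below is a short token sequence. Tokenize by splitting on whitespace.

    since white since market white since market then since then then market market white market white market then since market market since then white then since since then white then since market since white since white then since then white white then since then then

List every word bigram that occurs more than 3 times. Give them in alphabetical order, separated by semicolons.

since market; since then; then since; white then

Bigram counts meeting the condition (more than 3 times):
  since market: 4
  since then: 5
  then since: 6
  white then: 4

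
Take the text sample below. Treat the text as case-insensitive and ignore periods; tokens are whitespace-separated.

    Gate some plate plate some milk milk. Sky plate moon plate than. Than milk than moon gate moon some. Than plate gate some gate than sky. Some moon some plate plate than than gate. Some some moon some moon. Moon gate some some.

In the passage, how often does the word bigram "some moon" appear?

3

Scanning the 42 overlapping bigram windows for "some moon":
  position 27–28: some moon
  position 36–37: some moon
  position 38–39: some moon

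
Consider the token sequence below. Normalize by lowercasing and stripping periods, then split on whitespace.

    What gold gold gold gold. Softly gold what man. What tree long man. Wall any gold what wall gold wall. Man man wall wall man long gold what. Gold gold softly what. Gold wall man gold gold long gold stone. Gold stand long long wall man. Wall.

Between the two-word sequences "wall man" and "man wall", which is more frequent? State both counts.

"wall man" (4 vs 3)

"wall man": 4 occurrences
"man wall": 3 occurrences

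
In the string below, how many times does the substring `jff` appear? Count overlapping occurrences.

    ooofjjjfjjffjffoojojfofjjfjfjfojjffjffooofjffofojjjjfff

Sliding a length-3 window over the 55 characters (53 positions):
  position 10–12: jff
  position 13–15: jff
  position 33–35: jff
  position 36–38: jff
  position 43–45: jff
  position 52–54: jff

6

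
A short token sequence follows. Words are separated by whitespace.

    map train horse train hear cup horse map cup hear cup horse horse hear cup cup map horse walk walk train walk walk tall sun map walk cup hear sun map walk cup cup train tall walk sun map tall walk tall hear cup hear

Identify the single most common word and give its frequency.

Unigram frequencies (highest first):
  cup: 9
  walk: 8
  map: 6
  hear: 6
  horse: 5
  train: 4
  … (2 more, each ≤ 4)

"cup", 9 times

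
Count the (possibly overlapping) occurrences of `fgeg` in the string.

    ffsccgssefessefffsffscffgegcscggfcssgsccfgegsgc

2

Sliding a length-4 window over the 47 characters (44 positions):
  position 24–27: fgeg
  position 41–44: fgeg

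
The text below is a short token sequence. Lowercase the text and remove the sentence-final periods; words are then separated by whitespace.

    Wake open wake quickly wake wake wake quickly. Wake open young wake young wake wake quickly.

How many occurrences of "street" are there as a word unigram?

0

Scanning the 16 tokens for "street":
  (none found)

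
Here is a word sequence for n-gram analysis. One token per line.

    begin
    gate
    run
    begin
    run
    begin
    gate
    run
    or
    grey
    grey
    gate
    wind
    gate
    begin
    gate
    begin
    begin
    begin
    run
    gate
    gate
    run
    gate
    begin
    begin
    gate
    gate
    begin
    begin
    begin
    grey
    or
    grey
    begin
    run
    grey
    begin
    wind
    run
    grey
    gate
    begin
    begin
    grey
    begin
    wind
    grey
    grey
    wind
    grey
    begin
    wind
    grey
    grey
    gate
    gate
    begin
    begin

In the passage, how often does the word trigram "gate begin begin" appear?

5

Scanning the 57 overlapping trigram windows for "gate begin begin":
  position 16–18: gate begin begin
  position 24–26: gate begin begin
  position 28–30: gate begin begin
  position 42–44: gate begin begin
  position 57–59: gate begin begin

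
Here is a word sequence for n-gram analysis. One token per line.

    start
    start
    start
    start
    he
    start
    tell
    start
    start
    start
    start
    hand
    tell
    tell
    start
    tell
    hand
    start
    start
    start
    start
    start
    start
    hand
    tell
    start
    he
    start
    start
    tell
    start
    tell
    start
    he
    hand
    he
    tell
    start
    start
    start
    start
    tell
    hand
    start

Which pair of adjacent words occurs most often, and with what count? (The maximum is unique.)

Bigram frequencies (highest first):
  start start: 15
  tell start: 6
  start tell: 5
  start he: 3
  he start: 2
  start hand: 2
  … (7 more, each ≤ 2)

"start start", 15 times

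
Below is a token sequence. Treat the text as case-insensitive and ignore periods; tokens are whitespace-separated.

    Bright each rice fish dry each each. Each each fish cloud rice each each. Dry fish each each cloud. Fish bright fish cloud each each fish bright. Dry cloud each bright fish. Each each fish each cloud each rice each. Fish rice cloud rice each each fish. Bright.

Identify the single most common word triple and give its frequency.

Trigram frequencies (highest first):
  each each fish: 4
  each each each: 2
  cloud rice each: 2
  rice each each: 2
  fish each each: 2
  each fish bright: 2
  … (32 more, each ≤ 1)

"each each fish", 4 times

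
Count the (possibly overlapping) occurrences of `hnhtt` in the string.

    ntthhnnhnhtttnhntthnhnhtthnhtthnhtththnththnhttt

Sliding a length-5 window over the 48 characters (44 positions):
  position 8–12: hnhtt
  position 21–25: hnhtt
  position 26–30: hnhtt
  position 31–35: hnhtt
  position 43–47: hnhtt

5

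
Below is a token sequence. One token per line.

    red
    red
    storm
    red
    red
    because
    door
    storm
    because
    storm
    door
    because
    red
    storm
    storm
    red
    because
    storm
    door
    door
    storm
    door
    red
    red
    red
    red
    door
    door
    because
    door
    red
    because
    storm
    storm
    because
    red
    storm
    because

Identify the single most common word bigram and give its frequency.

"red red", 5 times

Bigram frequencies (highest first):
  red red: 5
  red storm: 3
  red because: 3
  storm because: 3
  because storm: 3
  storm door: 3
  … (9 more, each ≤ 2)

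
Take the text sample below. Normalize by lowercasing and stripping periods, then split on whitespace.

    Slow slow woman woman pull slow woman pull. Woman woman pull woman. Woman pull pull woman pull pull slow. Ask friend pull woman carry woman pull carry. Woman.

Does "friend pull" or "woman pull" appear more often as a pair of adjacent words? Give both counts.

"woman pull" (6 vs 1)

"friend pull": 1 occurrence
"woman pull": 6 occurrences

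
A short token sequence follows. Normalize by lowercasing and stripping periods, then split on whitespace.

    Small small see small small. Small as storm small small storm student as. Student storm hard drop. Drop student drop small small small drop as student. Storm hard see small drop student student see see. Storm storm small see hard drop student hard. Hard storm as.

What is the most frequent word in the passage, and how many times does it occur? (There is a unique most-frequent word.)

"small", 12 times

Unigram frequencies (highest first):
  small: 12
  storm: 7
  student: 7
  drop: 6
  see: 5
  hard: 5
  … (1 more, each ≤ 4)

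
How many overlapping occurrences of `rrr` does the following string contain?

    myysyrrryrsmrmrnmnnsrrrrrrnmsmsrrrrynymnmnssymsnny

7

Sliding a length-3 window over the 50 characters (48 positions):
  position 6–8: rrr
  position 21–23: rrr
  position 22–24: rrr
  position 23–25: rrr
  position 24–26: rrr
  position 32–34: rrr
  position 33–35: rrr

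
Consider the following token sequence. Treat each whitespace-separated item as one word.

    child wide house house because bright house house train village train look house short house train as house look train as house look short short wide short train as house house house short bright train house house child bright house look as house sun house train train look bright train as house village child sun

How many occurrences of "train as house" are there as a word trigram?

4

Scanning the 53 overlapping trigram windows for "train as house":
  position 16–18: train as house
  position 20–22: train as house
  position 28–30: train as house
  position 50–52: train as house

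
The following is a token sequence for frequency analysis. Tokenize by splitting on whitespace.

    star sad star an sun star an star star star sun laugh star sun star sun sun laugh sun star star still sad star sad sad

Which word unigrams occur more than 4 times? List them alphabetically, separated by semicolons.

Unigram counts meeting the condition (more than 4 times):
  star: 11
  sun: 6

star; sun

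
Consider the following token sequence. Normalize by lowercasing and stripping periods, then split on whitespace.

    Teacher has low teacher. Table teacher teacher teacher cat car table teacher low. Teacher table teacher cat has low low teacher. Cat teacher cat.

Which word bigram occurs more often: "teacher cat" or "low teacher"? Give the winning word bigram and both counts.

"teacher cat" (4 vs 3)

"teacher cat": 4 occurrences
"low teacher": 3 occurrences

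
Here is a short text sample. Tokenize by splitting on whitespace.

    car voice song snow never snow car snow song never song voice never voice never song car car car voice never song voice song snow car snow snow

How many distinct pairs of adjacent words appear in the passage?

16

28 tokens → 27 bigram windows in total.
Repeated bigrams (each contributes count−1 duplicates):
  never song: 3
  voice never: 3
  car car: 2
  car snow: 2
  car voice: 2
  snow car: 2
  song snow: 2
  song voice: 2
  … (1 more repeated)
11 duplicate windows → 27 − 11 = 16 distinct.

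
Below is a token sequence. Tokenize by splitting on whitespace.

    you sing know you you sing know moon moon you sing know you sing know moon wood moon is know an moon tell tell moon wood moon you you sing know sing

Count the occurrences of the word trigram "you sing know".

Scanning the 30 overlapping trigram windows for "you sing know":
  position 1–3: you sing know
  position 5–7: you sing know
  position 10–12: you sing know
  position 13–15: you sing know
  position 29–31: you sing know

5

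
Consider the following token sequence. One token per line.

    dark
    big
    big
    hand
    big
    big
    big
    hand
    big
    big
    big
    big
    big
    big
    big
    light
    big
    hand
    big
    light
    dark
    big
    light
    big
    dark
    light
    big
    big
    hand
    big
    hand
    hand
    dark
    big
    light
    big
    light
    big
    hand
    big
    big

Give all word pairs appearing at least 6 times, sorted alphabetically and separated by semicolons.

big big; big hand

Bigram counts meeting the condition (at least 6 times):
  big big: 11
  big hand: 6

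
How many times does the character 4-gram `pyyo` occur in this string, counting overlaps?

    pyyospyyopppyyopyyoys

Sliding a length-4 window over the 21 characters (18 positions):
  position 1–4: pyyo
  position 6–9: pyyo
  position 12–15: pyyo
  position 16–19: pyyo

4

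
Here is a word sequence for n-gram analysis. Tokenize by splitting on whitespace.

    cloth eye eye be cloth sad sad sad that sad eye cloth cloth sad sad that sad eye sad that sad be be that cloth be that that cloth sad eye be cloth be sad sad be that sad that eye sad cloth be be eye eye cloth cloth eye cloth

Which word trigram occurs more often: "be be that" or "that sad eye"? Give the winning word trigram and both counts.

"that sad eye" (2 vs 1)

"be be that": 1 occurrence
"that sad eye": 2 occurrences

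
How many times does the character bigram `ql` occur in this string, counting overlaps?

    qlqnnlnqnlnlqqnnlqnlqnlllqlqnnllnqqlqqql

Sliding a length-2 window over the 40 characters (39 positions):
  position 1–2: ql
  position 26–27: ql
  position 35–36: ql
  position 39–40: ql

4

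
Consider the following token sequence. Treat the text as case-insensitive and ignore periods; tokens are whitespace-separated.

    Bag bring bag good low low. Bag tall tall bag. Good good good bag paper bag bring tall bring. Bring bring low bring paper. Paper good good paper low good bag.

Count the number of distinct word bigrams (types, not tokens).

31 tokens → 30 bigram windows in total.
Repeated bigrams (each contributes count−1 duplicates):
  good good: 3
  bag bring: 2
  bag good: 2
  bring bring: 2
  good bag: 2
6 duplicate windows → 30 − 6 = 24 distinct.

24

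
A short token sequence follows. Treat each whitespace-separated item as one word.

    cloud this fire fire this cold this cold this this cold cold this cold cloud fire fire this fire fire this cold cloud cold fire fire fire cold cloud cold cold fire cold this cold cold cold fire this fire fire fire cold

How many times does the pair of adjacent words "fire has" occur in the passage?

Scanning the 42 overlapping bigram windows for "fire has":
  (none found)

0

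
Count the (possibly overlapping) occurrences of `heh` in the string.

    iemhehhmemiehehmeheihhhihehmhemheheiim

Sliding a length-3 window over the 38 characters (36 positions):
  position 4–6: heh
  position 13–15: heh
  position 25–27: heh
  position 32–34: heh

4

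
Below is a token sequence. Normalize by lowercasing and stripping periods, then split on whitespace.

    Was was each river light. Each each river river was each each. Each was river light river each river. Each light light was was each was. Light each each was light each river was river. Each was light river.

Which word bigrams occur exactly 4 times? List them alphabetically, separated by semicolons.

Bigram counts meeting the condition (exactly 4 times):
  each each: 4
  each river: 4
  each was: 4

each each; each river; each was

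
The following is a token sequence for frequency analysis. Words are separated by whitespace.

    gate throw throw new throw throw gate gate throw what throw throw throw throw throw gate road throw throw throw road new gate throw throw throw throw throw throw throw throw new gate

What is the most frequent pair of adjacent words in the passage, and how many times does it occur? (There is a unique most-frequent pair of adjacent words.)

Bigram frequencies (highest first):
  throw throw: 15
  gate throw: 3
  throw new: 2
  throw gate: 2
  new gate: 2
  new throw: 1
  … (7 more, each ≤ 1)

"throw throw", 15 times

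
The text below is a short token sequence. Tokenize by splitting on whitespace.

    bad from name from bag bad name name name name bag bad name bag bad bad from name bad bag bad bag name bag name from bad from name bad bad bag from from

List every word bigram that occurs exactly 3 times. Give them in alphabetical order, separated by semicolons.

bad bag; bad from; from name; name bag; name name

Bigram counts meeting the condition (exactly 3 times):
  bad bag: 3
  bad from: 3
  from name: 3
  name bag: 3
  name name: 3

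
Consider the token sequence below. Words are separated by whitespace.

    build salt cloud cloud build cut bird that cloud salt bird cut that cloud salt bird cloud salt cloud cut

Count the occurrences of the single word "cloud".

6

Scanning the 20 tokens for "cloud":
  position 3: cloud
  position 4: cloud
  position 9: cloud
  position 14: cloud
  position 17: cloud
  position 19: cloud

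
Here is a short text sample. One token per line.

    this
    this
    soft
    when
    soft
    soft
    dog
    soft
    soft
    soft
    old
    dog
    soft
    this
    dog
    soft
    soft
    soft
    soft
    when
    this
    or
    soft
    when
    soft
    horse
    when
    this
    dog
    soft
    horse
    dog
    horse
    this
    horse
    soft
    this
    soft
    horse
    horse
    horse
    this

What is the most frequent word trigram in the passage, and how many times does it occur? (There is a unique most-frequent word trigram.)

"soft soft soft", 3 times

Trigram frequencies (highest first):
  soft soft soft: 3
  soft when soft: 2
  dog soft soft: 2
  this dog soft: 2
  this this soft: 1
  this soft when: 1
  … (29 more, each ≤ 1)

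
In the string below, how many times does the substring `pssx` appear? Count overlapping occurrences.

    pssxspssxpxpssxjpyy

3

Sliding a length-4 window over the 19 characters (16 positions):
  position 1–4: pssx
  position 6–9: pssx
  position 12–15: pssx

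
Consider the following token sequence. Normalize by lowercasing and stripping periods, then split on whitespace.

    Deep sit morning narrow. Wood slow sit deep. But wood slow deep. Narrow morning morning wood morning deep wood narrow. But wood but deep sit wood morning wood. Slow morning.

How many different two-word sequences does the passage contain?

23

30 tokens → 29 bigram windows in total.
Repeated bigrams (each contributes count−1 duplicates):
  wood slow: 3
  but wood: 2
  deep sit: 2
  morning wood: 2
  wood morning: 2
6 duplicate windows → 29 − 6 = 23 distinct.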